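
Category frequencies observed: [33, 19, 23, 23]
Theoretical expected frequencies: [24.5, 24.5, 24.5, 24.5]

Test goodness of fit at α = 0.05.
Chi-square goodness of fit test:
H₀: observed counts match expected distribution
H₁: observed counts differ from expected distribution
df = k - 1 = 3
χ² = Σ(O - E)²/E
   = (33 - 24.5)²/24.5 + (19 - 24.5)²/24.5 + (23 - 24.5)²/24.5 + (23 - 24.5)²/24.5
   = 2.949 + 1.235 + 0.092 + 0.092
   = 4.37
p-value = 0.2244

Since p-value > α = 0.05, we fail to reject H₀.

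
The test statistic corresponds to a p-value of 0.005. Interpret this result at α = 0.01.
Since p = 0.005 < α = 0.01, reject H₀.
There is sufficient evidence to reject the null hypothesis; the result is statistically significant at the 0.01 level.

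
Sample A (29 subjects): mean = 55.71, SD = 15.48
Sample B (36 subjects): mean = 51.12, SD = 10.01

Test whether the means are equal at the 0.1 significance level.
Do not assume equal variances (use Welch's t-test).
Welch's two-sample t-test:
H₀: μ₁ = μ₂
H₁: μ₁ ≠ μ₂
s₁²/n₁ = 15.48²/29 = 8.2631,  s₂²/n₂ = 10.01²/36 = 2.7833
SE = √(s₁²/n₁ + s₂²/n₂) = √(8.2631 + 2.7833) = 3.3236
df (Welch-Satterthwaite) = (s₁²/n₁ + s₂²/n₂)² / [(s₁²/n₁)²/(n₁-1) + (s₂²/n₂)²/(n₂-1)] ≈ 45.88
t = (x̄₁ - x̄₂) / SE = (55.71 - 51.12) / 3.3236 = 4.59 / 3.3236 = 1.381
p-value = 0.1740

Since p-value > α = 0.1, we fail to reject H₀.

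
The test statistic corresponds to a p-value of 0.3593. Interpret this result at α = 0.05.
Since p = 0.3593 > α = 0.05, fail to reject H₀.
There is insufficient evidence to reject the null hypothesis; the result is not statistically significant at the 0.05 level.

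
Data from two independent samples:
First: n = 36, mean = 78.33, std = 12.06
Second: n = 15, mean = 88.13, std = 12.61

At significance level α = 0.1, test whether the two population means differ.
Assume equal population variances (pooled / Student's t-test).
Student's two-sample t-test (equal variances):
H₀: μ₁ = μ₂
H₁: μ₁ ≠ μ₂
df = n₁ + n₂ - 2 = 49
Pooled variance s_p² = [(n₁-1)s₁² + (n₂-1)s₂²] / (n₁ + n₂ - 2) = [(35)(12.06²) + (14)(12.61²)] / 49 = 149.3203
SE = √(s_p²(1/n₁ + 1/n₂)) = √(149.3203 × (1/36 + 1/15)) = 3.7553
t = (x̄₁ - x̄₂) / SE = (78.33 - 88.13) / 3.7553 = -9.80 / 3.7553 = -2.610
p-value = 0.0120

Since p-value < α = 0.1, we reject H₀.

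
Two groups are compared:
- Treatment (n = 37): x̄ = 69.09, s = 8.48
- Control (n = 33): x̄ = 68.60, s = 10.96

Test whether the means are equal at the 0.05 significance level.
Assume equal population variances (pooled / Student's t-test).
Student's two-sample t-test (equal variances):
H₀: μ₁ = μ₂
H₁: μ₁ ≠ μ₂
df = n₁ + n₂ - 2 = 68
Pooled variance s_p² = [(n₁-1)s₁² + (n₂-1)s₂²] / (n₁ + n₂ - 2) = [(36)(8.48²) + (32)(10.96²)] / 68 = 94.5980
SE = √(s_p²(1/n₁ + 1/n₂)) = √(94.5980 × (1/37 + 1/33)) = 2.3288
t = (x̄₁ - x̄₂) / SE = (69.09 - 68.60) / 2.3288 = 0.49 / 2.3288 = 0.210
p-value = 0.8340

Since p-value > α = 0.05, we fail to reject H₀.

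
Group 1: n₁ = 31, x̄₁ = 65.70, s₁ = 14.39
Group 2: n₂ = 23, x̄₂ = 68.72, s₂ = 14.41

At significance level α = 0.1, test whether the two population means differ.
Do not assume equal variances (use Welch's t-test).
Welch's two-sample t-test:
H₀: μ₁ = μ₂
H₁: μ₁ ≠ μ₂
s₁²/n₁ = 14.39²/31 = 6.6797,  s₂²/n₂ = 14.41²/23 = 9.0282
SE = √(s₁²/n₁ + s₂²/n₂) = √(6.6797 + 9.0282) = 3.9633
df (Welch-Satterthwaite) = (s₁²/n₁ + s₂²/n₂)² / [(s₁²/n₁)²/(n₁-1) + (s₂²/n₂)²/(n₂-1)] ≈ 47.52
t = (x̄₁ - x̄₂) / SE = (65.70 - 68.72) / 3.9633 = -3.02 / 3.9633 = -0.762
p-value = 0.4498

Since p-value > α = 0.1, we fail to reject H₀.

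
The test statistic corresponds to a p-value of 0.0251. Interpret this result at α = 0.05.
Since p = 0.0251 < α = 0.05, reject H₀.
There is sufficient evidence to reject the null hypothesis; the result is statistically significant at the 0.05 level.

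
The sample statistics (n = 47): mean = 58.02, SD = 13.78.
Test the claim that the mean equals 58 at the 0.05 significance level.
One-sample t-test:
H₀: μ = 58
H₁: μ ≠ 58
df = n - 1 = 46
t = (x̄ - μ₀) / (s/√n) = (58.02 - 58) / (13.78/√47) = 0.010
p-value = 0.9921

Since p-value > α = 0.05, we fail to reject H₀.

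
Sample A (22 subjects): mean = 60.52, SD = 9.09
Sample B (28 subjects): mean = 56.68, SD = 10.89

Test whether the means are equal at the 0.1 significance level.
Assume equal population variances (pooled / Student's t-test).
Student's two-sample t-test (equal variances):
H₀: μ₁ = μ₂
H₁: μ₁ ≠ μ₂
df = n₁ + n₂ - 2 = 48
Pooled variance s_p² = [(n₁-1)s₁² + (n₂-1)s₂²] / (n₁ + n₂ - 2) = [(21)(9.09²) + (27)(10.89²)] / 48 = 102.8578
SE = √(s_p²(1/n₁ + 1/n₂)) = √(102.8578 × (1/22 + 1/28)) = 2.8894
t = (x̄₁ - x̄₂) / SE = (60.52 - 56.68) / 2.8894 = 3.84 / 2.8894 = 1.329
p-value = 0.1901

Since p-value > α = 0.1, we fail to reject H₀.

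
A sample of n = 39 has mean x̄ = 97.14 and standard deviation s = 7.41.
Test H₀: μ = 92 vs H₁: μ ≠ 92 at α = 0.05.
One-sample t-test:
H₀: μ = 92
H₁: μ ≠ 92
df = n - 1 = 38
t = (x̄ - μ₀) / (s/√n) = (97.14 - 92) / (7.41/√39) = 4.332
p-value = 0.0001

Since p-value < α = 0.05, we reject H₀.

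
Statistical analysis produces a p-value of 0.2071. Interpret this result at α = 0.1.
Since p = 0.2071 > α = 0.1, fail to reject H₀.
There is insufficient evidence to reject the null hypothesis; the result is not statistically significant at the 0.1 level.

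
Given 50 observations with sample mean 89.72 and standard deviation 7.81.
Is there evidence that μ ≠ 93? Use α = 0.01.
One-sample t-test:
H₀: μ = 93
H₁: μ ≠ 93
df = n - 1 = 49
t = (x̄ - μ₀) / (s/√n) = (89.72 - 93) / (7.81/√50) = -2.970
p-value = 0.0046

Since p-value < α = 0.01, we reject H₀.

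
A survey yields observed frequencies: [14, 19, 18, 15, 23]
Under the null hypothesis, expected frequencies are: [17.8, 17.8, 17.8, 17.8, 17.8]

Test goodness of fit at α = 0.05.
Chi-square goodness of fit test:
H₀: observed counts match expected distribution
H₁: observed counts differ from expected distribution
df = k - 1 = 4
χ² = Σ(O - E)²/E
   = (14 - 17.8)²/17.8 + (19 - 17.8)²/17.8 + (18 - 17.8)²/17.8 + (15 - 17.8)²/17.8 + (23 - 17.8)²/17.8
   = 0.811 + 0.081 + 0.002 + 0.440 + 1.519
   = 2.85
p-value = 0.5826

Since p-value > α = 0.05, we fail to reject H₀.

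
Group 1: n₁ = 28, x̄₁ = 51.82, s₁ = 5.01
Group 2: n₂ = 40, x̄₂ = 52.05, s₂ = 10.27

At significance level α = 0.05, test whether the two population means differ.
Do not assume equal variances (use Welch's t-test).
Welch's two-sample t-test:
H₀: μ₁ = μ₂
H₁: μ₁ ≠ μ₂
s₁²/n₁ = 5.01²/28 = 0.8964,  s₂²/n₂ = 10.27²/40 = 2.6368
SE = √(s₁²/n₁ + s₂²/n₂) = √(0.8964 + 2.6368) = 1.8797
df (Welch-Satterthwaite) = (s₁²/n₁ + s₂²/n₂)² / [(s₁²/n₁)²/(n₁-1) + (s₂²/n₂)²/(n₂-1)] ≈ 60.01
t = (x̄₁ - x̄₂) / SE = (51.82 - 52.05) / 1.8797 = -0.23 / 1.8797 = -0.122
p-value = 0.9030

Since p-value > α = 0.05, we fail to reject H₀.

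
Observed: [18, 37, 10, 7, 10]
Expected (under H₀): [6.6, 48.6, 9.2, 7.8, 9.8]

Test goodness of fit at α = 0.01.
Chi-square goodness of fit test:
H₀: observed counts match expected distribution
H₁: observed counts differ from expected distribution
df = k - 1 = 4
χ² = Σ(O - E)²/E
   = (18 - 6.6)²/6.6 + (37 - 48.6)²/48.6 + (10 - 9.2)²/9.2 + (7 - 7.8)²/7.8 + (10 - 9.8)²/9.8
   = 19.691 + 2.769 + 0.070 + 0.082 + 0.004
   = 22.62
p-value = 0.0002

Since p-value < α = 0.01, we reject H₀.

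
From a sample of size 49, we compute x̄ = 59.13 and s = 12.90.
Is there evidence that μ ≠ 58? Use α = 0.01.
One-sample t-test:
H₀: μ = 58
H₁: μ ≠ 58
df = n - 1 = 48
t = (x̄ - μ₀) / (s/√n) = (59.13 - 58) / (12.90/√49) = 0.613
p-value = 0.5427

Since p-value > α = 0.01, we fail to reject H₀.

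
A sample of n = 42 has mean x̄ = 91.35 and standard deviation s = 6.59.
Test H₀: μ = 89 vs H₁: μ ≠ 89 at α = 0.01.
One-sample t-test:
H₀: μ = 89
H₁: μ ≠ 89
df = n - 1 = 41
t = (x̄ - μ₀) / (s/√n) = (91.35 - 89) / (6.59/√42) = 2.311
p-value = 0.0259

Since p-value > α = 0.01, we fail to reject H₀.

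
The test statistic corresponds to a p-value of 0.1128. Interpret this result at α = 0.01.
Since p = 0.1128 > α = 0.01, fail to reject H₀.
There is insufficient evidence to reject the null hypothesis; the result is not statistically significant at the 0.01 level.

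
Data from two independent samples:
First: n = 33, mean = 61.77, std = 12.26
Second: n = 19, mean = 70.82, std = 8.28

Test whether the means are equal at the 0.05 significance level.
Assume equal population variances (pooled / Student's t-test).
Student's two-sample t-test (equal variances):
H₀: μ₁ = μ₂
H₁: μ₁ ≠ μ₂
df = n₁ + n₂ - 2 = 50
Pooled variance s_p² = [(n₁-1)s₁² + (n₂-1)s₂²] / (n₁ + n₂ - 2) = [(32)(12.26²) + (18)(8.28²)] / 50 = 120.8779
SE = √(s_p²(1/n₁ + 1/n₂)) = √(120.8779 × (1/33 + 1/19)) = 3.1662
t = (x̄₁ - x̄₂) / SE = (61.77 - 70.82) / 3.1662 = -9.05 / 3.1662 = -2.858
p-value = 0.0062

Since p-value < α = 0.05, we reject H₀.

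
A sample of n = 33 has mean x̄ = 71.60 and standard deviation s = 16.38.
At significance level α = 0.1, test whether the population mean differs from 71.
One-sample t-test:
H₀: μ = 71
H₁: μ ≠ 71
df = n - 1 = 32
t = (x̄ - μ₀) / (s/√n) = (71.60 - 71) / (16.38/√33) = 0.210
p-value = 0.8347

Since p-value > α = 0.1, we fail to reject H₀.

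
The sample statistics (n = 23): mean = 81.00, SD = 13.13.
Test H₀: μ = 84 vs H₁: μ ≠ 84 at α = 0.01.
One-sample t-test:
H₀: μ = 84
H₁: μ ≠ 84
df = n - 1 = 22
t = (x̄ - μ₀) / (s/√n) = (81.00 - 84) / (13.13/√23) = -1.096
p-value = 0.2850

Since p-value > α = 0.01, we fail to reject H₀.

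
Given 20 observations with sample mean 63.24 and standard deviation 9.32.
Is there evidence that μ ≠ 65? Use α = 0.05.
One-sample t-test:
H₀: μ = 65
H₁: μ ≠ 65
df = n - 1 = 19
t = (x̄ - μ₀) / (s/√n) = (63.24 - 65) / (9.32/√20) = -0.845
p-value = 0.4089

Since p-value > α = 0.05, we fail to reject H₀.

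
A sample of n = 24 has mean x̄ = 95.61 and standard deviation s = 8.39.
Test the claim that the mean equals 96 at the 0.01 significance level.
One-sample t-test:
H₀: μ = 96
H₁: μ ≠ 96
df = n - 1 = 23
t = (x̄ - μ₀) / (s/√n) = (95.61 - 96) / (8.39/√24) = -0.228
p-value = 0.8219

Since p-value > α = 0.01, we fail to reject H₀.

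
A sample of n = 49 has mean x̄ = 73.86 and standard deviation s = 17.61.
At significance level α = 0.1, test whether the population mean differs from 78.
One-sample t-test:
H₀: μ = 78
H₁: μ ≠ 78
df = n - 1 = 48
t = (x̄ - μ₀) / (s/√n) = (73.86 - 78) / (17.61/√49) = -1.646
p-value = 0.1064

Since p-value > α = 0.1, we fail to reject H₀.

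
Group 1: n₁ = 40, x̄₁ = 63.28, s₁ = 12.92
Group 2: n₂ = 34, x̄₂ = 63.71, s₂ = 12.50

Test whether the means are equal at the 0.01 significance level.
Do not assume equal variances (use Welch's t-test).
Welch's two-sample t-test:
H₀: μ₁ = μ₂
H₁: μ₁ ≠ μ₂
s₁²/n₁ = 12.92²/40 = 4.1732,  s₂²/n₂ = 12.50²/34 = 4.5956
SE = √(s₁²/n₁ + s₂²/n₂) = √(4.1732 + 4.5956) = 2.9612
df (Welch-Satterthwaite) = (s₁²/n₁ + s₂²/n₂)² / [(s₁²/n₁)²/(n₁-1) + (s₂²/n₂)²/(n₂-1)] ≈ 70.77
t = (x̄₁ - x̄₂) / SE = (63.28 - 63.71) / 2.9612 = -0.43 / 2.9612 = -0.145
p-value = 0.8850

Since p-value > α = 0.01, we fail to reject H₀.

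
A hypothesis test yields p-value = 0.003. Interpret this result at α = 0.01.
Since p = 0.003 < α = 0.01, reject H₀.
There is sufficient evidence to reject the null hypothesis; the result is statistically significant at the 0.01 level.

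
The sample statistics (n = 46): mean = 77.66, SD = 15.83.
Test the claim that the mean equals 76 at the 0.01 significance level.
One-sample t-test:
H₀: μ = 76
H₁: μ ≠ 76
df = n - 1 = 45
t = (x̄ - μ₀) / (s/√n) = (77.66 - 76) / (15.83/√46) = 0.711
p-value = 0.4806

Since p-value > α = 0.01, we fail to reject H₀.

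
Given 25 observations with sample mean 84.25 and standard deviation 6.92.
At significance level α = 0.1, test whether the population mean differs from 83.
One-sample t-test:
H₀: μ = 83
H₁: μ ≠ 83
df = n - 1 = 24
t = (x̄ - μ₀) / (s/√n) = (84.25 - 83) / (6.92/√25) = 0.903
p-value = 0.3754

Since p-value > α = 0.1, we fail to reject H₀.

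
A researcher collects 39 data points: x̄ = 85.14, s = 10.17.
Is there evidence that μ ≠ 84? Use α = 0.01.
One-sample t-test:
H₀: μ = 84
H₁: μ ≠ 84
df = n - 1 = 38
t = (x̄ - μ₀) / (s/√n) = (85.14 - 84) / (10.17/√39) = 0.700
p-value = 0.4882

Since p-value > α = 0.01, we fail to reject H₀.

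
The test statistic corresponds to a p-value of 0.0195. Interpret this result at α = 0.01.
Since p = 0.0195 > α = 0.01, fail to reject H₀.
There is insufficient evidence to reject the null hypothesis; the result is not statistically significant at the 0.01 level.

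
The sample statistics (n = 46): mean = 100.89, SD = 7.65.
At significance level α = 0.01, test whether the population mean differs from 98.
One-sample t-test:
H₀: μ = 98
H₁: μ ≠ 98
df = n - 1 = 45
t = (x̄ - μ₀) / (s/√n) = (100.89 - 98) / (7.65/√46) = 2.562
p-value = 0.0138

Since p-value > α = 0.01, we fail to reject H₀.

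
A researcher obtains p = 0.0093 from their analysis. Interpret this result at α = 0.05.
Since p = 0.0093 < α = 0.05, reject H₀.
There is sufficient evidence to reject the null hypothesis; the result is statistically significant at the 0.05 level.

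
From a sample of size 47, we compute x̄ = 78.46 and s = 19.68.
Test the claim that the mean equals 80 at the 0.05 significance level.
One-sample t-test:
H₀: μ = 80
H₁: μ ≠ 80
df = n - 1 = 46
t = (x̄ - μ₀) / (s/√n) = (78.46 - 80) / (19.68/√47) = -0.536
p-value = 0.5942

Since p-value > α = 0.05, we fail to reject H₀.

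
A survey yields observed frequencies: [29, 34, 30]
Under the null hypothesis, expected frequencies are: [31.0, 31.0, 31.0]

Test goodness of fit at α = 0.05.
Chi-square goodness of fit test:
H₀: observed counts match expected distribution
H₁: observed counts differ from expected distribution
df = k - 1 = 2
χ² = Σ(O - E)²/E
   = (29 - 31.0)²/31.0 + (34 - 31.0)²/31.0 + (30 - 31.0)²/31.0
   = 0.129 + 0.290 + 0.032
   = 0.45
p-value = 0.7979

Since p-value > α = 0.05, we fail to reject H₀.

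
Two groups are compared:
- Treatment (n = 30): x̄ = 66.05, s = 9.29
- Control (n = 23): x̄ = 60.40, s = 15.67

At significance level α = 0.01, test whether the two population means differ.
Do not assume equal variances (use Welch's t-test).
Welch's two-sample t-test:
H₀: μ₁ = μ₂
H₁: μ₁ ≠ μ₂
s₁²/n₁ = 9.29²/30 = 2.8768,  s₂²/n₂ = 15.67²/23 = 10.6760
SE = √(s₁²/n₁ + s₂²/n₂) = √(2.8768 + 10.6760) = 3.6814
df (Welch-Satterthwaite) = (s₁²/n₁ + s₂²/n₂)² / [(s₁²/n₁)²/(n₁-1) + (s₂²/n₂)²/(n₂-1)] ≈ 33.60
t = (x̄₁ - x̄₂) / SE = (66.05 - 60.40) / 3.6814 = 5.65 / 3.6814 = 1.535
p-value = 0.1342

Since p-value > α = 0.01, we fail to reject H₀.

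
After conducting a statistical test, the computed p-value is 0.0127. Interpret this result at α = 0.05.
Since p = 0.0127 < α = 0.05, reject H₀.
There is sufficient evidence to reject the null hypothesis; the result is statistically significant at the 0.05 level.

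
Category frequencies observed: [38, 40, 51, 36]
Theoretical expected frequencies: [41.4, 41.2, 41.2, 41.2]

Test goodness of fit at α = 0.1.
Chi-square goodness of fit test:
H₀: observed counts match expected distribution
H₁: observed counts differ from expected distribution
df = k - 1 = 3
χ² = Σ(O - E)²/E
   = (38 - 41.4)²/41.4 + (40 - 41.2)²/41.2 + (51 - 41.2)²/41.2 + (36 - 41.2)²/41.2
   = 0.279 + 0.035 + 2.331 + 0.656
   = 3.30
p-value = 0.3474

Since p-value > α = 0.1, we fail to reject H₀.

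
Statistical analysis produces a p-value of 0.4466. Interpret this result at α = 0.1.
Since p = 0.4466 > α = 0.1, fail to reject H₀.
There is insufficient evidence to reject the null hypothesis; the result is not statistically significant at the 0.1 level.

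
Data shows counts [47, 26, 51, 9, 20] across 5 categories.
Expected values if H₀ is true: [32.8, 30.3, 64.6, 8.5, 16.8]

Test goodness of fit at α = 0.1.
Chi-square goodness of fit test:
H₀: observed counts match expected distribution
H₁: observed counts differ from expected distribution
df = k - 1 = 4
χ² = Σ(O - E)²/E
   = (47 - 32.8)²/32.8 + (26 - 30.3)²/30.3 + (51 - 64.6)²/64.6 + (9 - 8.5)²/8.5 + (20 - 16.8)²/16.8
   = 6.148 + 0.610 + 2.863 + 0.029 + 0.610
   = 10.26
p-value = 0.0363

Since p-value < α = 0.1, we reject H₀.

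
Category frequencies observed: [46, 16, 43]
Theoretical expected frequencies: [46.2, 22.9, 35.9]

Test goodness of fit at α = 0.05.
Chi-square goodness of fit test:
H₀: observed counts match expected distribution
H₁: observed counts differ from expected distribution
df = k - 1 = 2
χ² = Σ(O - E)²/E
   = (46 - 46.2)²/46.2 + (16 - 22.9)²/22.9 + (43 - 35.9)²/35.9
   = 0.001 + 2.079 + 1.404
   = 3.48
p-value = 0.1752

Since p-value > α = 0.05, we fail to reject H₀.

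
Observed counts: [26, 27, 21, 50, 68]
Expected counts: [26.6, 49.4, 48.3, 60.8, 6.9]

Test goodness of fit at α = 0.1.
Chi-square goodness of fit test:
H₀: observed counts match expected distribution
H₁: observed counts differ from expected distribution
df = k - 1 = 4
χ² = Σ(O - E)²/E
   = (26 - 26.6)²/26.6 + (27 - 49.4)²/49.4 + (21 - 48.3)²/48.3 + (50 - 60.8)²/60.8 + (68 - 6.9)²/6.9
   = 0.014 + 10.157 + 15.430 + 1.918 + 541.045
   = 568.56
p-value < 0.0001

Since p-value < α = 0.1, we reject H₀.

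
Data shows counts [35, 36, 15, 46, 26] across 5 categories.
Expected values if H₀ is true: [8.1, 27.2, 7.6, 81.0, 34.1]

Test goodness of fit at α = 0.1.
Chi-square goodness of fit test:
H₀: observed counts match expected distribution
H₁: observed counts differ from expected distribution
df = k - 1 = 4
χ² = Σ(O - E)²/E
   = (35 - 8.1)²/8.1 + (36 - 27.2)²/27.2 + (15 - 7.6)²/7.6 + (46 - 81.0)²/81.0 + (26 - 34.1)²/34.1
   = 89.335 + 2.847 + 7.205 + 15.123 + 1.924
   = 116.43
p-value < 0.0001

Since p-value < α = 0.1, we reject H₀.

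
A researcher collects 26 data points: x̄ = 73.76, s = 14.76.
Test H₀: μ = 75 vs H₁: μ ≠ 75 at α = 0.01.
One-sample t-test:
H₀: μ = 75
H₁: μ ≠ 75
df = n - 1 = 25
t = (x̄ - μ₀) / (s/√n) = (73.76 - 75) / (14.76/√26) = -0.428
p-value = 0.6720

Since p-value > α = 0.01, we fail to reject H₀.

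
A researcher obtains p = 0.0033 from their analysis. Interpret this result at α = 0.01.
Since p = 0.0033 < α = 0.01, reject H₀.
There is sufficient evidence to reject the null hypothesis; the result is statistically significant at the 0.01 level.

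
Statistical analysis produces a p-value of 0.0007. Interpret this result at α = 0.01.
Since p = 0.0007 < α = 0.01, reject H₀.
There is sufficient evidence to reject the null hypothesis; the result is statistically significant at the 0.01 level.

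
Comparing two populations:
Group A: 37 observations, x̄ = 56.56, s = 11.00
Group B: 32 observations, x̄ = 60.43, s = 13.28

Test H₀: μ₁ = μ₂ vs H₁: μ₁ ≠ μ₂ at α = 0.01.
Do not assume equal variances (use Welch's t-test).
Welch's two-sample t-test:
H₀: μ₁ = μ₂
H₁: μ₁ ≠ μ₂
s₁²/n₁ = 11.00²/37 = 3.2703,  s₂²/n₂ = 13.28²/32 = 5.5112
SE = √(s₁²/n₁ + s₂²/n₂) = √(3.2703 + 5.5112) = 2.9634
df (Welch-Satterthwaite) = (s₁²/n₁ + s₂²/n₂)² / [(s₁²/n₁)²/(n₁-1) + (s₂²/n₂)²/(n₂-1)] ≈ 60.39
t = (x̄₁ - x̄₂) / SE = (56.56 - 60.43) / 2.9634 = -3.87 / 2.9634 = -1.306
p-value = 0.1965

Since p-value > α = 0.01, we fail to reject H₀.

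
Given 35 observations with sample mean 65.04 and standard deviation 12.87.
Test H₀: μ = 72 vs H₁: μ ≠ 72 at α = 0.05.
One-sample t-test:
H₀: μ = 72
H₁: μ ≠ 72
df = n - 1 = 34
t = (x̄ - μ₀) / (s/√n) = (65.04 - 72) / (12.87/√35) = -3.199
p-value = 0.0030

Since p-value < α = 0.05, we reject H₀.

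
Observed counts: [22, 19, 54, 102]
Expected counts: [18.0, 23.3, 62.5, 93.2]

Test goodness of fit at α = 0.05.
Chi-square goodness of fit test:
H₀: observed counts match expected distribution
H₁: observed counts differ from expected distribution
df = k - 1 = 3
χ² = Σ(O - E)²/E
   = (22 - 18.0)²/18.0 + (19 - 23.3)²/23.3 + (54 - 62.5)²/62.5 + (102 - 93.2)²/93.2
   = 0.889 + 0.794 + 1.156 + 0.831
   = 3.67
p-value = 0.2995

Since p-value > α = 0.05, we fail to reject H₀.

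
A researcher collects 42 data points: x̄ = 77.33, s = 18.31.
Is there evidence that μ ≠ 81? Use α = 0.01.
One-sample t-test:
H₀: μ = 81
H₁: μ ≠ 81
df = n - 1 = 41
t = (x̄ - μ₀) / (s/√n) = (77.33 - 81) / (18.31/√42) = -1.299
p-value = 0.2012

Since p-value > α = 0.01, we fail to reject H₀.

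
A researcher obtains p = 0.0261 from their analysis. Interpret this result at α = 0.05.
Since p = 0.0261 < α = 0.05, reject H₀.
There is sufficient evidence to reject the null hypothesis; the result is statistically significant at the 0.05 level.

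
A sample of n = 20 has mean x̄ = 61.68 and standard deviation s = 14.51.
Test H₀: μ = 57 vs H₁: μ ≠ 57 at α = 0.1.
One-sample t-test:
H₀: μ = 57
H₁: μ ≠ 57
df = n - 1 = 19
t = (x̄ - μ₀) / (s/√n) = (61.68 - 57) / (14.51/√20) = 1.442
p-value = 0.1655

Since p-value > α = 0.1, we fail to reject H₀.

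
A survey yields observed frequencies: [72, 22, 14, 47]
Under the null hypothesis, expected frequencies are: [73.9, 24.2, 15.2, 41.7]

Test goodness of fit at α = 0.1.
Chi-square goodness of fit test:
H₀: observed counts match expected distribution
H₁: observed counts differ from expected distribution
df = k - 1 = 3
χ² = Σ(O - E)²/E
   = (72 - 73.9)²/73.9 + (22 - 24.2)²/24.2 + (14 - 15.2)²/15.2 + (47 - 41.7)²/41.7
   = 0.049 + 0.200 + 0.095 + 0.674
   = 1.02
p-value = 0.7971

Since p-value > α = 0.1, we fail to reject H₀.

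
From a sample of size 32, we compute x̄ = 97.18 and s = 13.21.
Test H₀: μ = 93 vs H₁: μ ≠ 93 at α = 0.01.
One-sample t-test:
H₀: μ = 93
H₁: μ ≠ 93
df = n - 1 = 31
t = (x̄ - μ₀) / (s/√n) = (97.18 - 93) / (13.21/√32) = 1.790
p-value = 0.0832

Since p-value > α = 0.01, we fail to reject H₀.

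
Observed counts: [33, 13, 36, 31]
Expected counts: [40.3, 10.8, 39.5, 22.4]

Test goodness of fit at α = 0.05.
Chi-square goodness of fit test:
H₀: observed counts match expected distribution
H₁: observed counts differ from expected distribution
df = k - 1 = 3
χ² = Σ(O - E)²/E
   = (33 - 40.3)²/40.3 + (13 - 10.8)²/10.8 + (36 - 39.5)²/39.5 + (31 - 22.4)²/22.4
   = 1.322 + 0.448 + 0.310 + 3.302
   = 5.38
p-value = 0.1458

Since p-value > α = 0.05, we fail to reject H₀.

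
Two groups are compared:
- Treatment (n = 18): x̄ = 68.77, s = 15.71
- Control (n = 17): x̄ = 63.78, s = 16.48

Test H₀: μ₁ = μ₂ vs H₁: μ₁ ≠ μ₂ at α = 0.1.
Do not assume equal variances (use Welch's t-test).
Welch's two-sample t-test:
H₀: μ₁ = μ₂
H₁: μ₁ ≠ μ₂
s₁²/n₁ = 15.71²/18 = 13.7113,  s₂²/n₂ = 16.48²/17 = 15.9759
SE = √(s₁²/n₁ + s₂²/n₂) = √(13.7113 + 15.9759) = 5.4486
df (Welch-Satterthwaite) = (s₁²/n₁ + s₂²/n₂)² / [(s₁²/n₁)²/(n₁-1) + (s₂²/n₂)²/(n₂-1)] ≈ 32.63
t = (x̄₁ - x̄₂) / SE = (68.77 - 63.78) / 5.4486 = 4.99 / 5.4486 = 0.916
p-value = 0.3665

Since p-value > α = 0.1, we fail to reject H₀.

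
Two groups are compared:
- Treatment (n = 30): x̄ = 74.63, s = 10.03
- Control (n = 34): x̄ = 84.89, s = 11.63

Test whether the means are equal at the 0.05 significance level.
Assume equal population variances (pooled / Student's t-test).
Student's two-sample t-test (equal variances):
H₀: μ₁ = μ₂
H₁: μ₁ ≠ μ₂
df = n₁ + n₂ - 2 = 62
Pooled variance s_p² = [(n₁-1)s₁² + (n₂-1)s₂²] / (n₁ + n₂ - 2) = [(29)(10.03²) + (33)(11.63²)] / 62 = 119.0468
SE = √(s_p²(1/n₁ + 1/n₂)) = √(119.0468 × (1/30 + 1/34)) = 2.7331
t = (x̄₁ - x̄₂) / SE = (74.63 - 84.89) / 2.7331 = -10.26 / 2.7331 = -3.754
p-value = 0.0004

Since p-value < α = 0.05, we reject H₀.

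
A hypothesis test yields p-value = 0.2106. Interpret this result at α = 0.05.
Since p = 0.2106 > α = 0.05, fail to reject H₀.
There is insufficient evidence to reject the null hypothesis; the result is not statistically significant at the 0.05 level.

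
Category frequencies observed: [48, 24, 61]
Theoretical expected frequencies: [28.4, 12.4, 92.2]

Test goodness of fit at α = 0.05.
Chi-square goodness of fit test:
H₀: observed counts match expected distribution
H₁: observed counts differ from expected distribution
df = k - 1 = 2
χ² = Σ(O - E)²/E
   = (48 - 28.4)²/28.4 + (24 - 12.4)²/12.4 + (61 - 92.2)²/92.2
   = 13.527 + 10.852 + 10.558
   = 34.94
p-value < 0.0001

Since p-value < α = 0.05, we reject H₀.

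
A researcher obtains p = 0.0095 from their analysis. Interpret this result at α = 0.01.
Since p = 0.0095 < α = 0.01, reject H₀.
There is sufficient evidence to reject the null hypothesis; the result is statistically significant at the 0.01 level.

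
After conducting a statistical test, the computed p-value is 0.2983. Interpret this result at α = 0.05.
Since p = 0.2983 > α = 0.05, fail to reject H₀.
There is insufficient evidence to reject the null hypothesis; the result is not statistically significant at the 0.05 level.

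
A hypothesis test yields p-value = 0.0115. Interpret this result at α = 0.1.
Since p = 0.0115 < α = 0.1, reject H₀.
There is sufficient evidence to reject the null hypothesis; the result is statistically significant at the 0.1 level.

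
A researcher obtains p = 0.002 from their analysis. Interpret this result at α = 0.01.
Since p = 0.002 < α = 0.01, reject H₀.
There is sufficient evidence to reject the null hypothesis; the result is statistically significant at the 0.01 level.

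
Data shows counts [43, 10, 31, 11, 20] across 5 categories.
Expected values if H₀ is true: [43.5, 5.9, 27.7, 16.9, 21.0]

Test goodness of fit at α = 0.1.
Chi-square goodness of fit test:
H₀: observed counts match expected distribution
H₁: observed counts differ from expected distribution
df = k - 1 = 4
χ² = Σ(O - E)²/E
   = (43 - 43.5)²/43.5 + (10 - 5.9)²/5.9 + (31 - 27.7)²/27.7 + (11 - 16.9)²/16.9 + (20 - 21.0)²/21.0
   = 0.006 + 2.849 + 0.393 + 2.060 + 0.048
   = 5.36
p-value = 0.2527

Since p-value > α = 0.1, we fail to reject H₀.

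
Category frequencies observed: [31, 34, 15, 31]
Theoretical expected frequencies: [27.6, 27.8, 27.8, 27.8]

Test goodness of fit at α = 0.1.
Chi-square goodness of fit test:
H₀: observed counts match expected distribution
H₁: observed counts differ from expected distribution
df = k - 1 = 3
χ² = Σ(O - E)²/E
   = (31 - 27.6)²/27.6 + (34 - 27.8)²/27.8 + (15 - 27.8)²/27.8 + (31 - 27.8)²/27.8
   = 0.419 + 1.383 + 5.894 + 0.368
   = 8.06
p-value = 0.0447

Since p-value < α = 0.1, we reject H₀.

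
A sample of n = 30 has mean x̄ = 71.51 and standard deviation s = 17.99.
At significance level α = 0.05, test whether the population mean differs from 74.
One-sample t-test:
H₀: μ = 74
H₁: μ ≠ 74
df = n - 1 = 29
t = (x̄ - μ₀) / (s/√n) = (71.51 - 74) / (17.99/√30) = -0.758
p-value = 0.4545

Since p-value > α = 0.05, we fail to reject H₀.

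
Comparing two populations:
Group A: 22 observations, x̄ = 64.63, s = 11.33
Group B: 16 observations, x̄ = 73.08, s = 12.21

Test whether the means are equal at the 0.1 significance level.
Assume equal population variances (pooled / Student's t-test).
Student's two-sample t-test (equal variances):
H₀: μ₁ = μ₂
H₁: μ₁ ≠ μ₂
df = n₁ + n₂ - 2 = 36
Pooled variance s_p² = [(n₁-1)s₁² + (n₂-1)s₂²] / (n₁ + n₂ - 2) = [(21)(11.33²) + (15)(12.21²)] / 36 = 137.0002
SE = √(s_p²(1/n₁ + 1/n₂)) = √(137.0002 × (1/22 + 1/16)) = 3.8458
t = (x̄₁ - x̄₂) / SE = (64.63 - 73.08) / 3.8458 = -8.45 / 3.8458 = -2.197
p-value = 0.0345

Since p-value < α = 0.1, we reject H₀.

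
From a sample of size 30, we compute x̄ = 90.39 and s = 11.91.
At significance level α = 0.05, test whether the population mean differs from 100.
One-sample t-test:
H₀: μ = 100
H₁: μ ≠ 100
df = n - 1 = 29
t = (x̄ - μ₀) / (s/√n) = (90.39 - 100) / (11.91/√30) = -4.419
p-value = 0.0001

Since p-value < α = 0.05, we reject H₀.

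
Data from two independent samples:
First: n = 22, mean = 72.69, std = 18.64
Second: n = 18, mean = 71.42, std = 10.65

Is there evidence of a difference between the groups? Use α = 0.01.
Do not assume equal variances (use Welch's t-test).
Welch's two-sample t-test:
H₀: μ₁ = μ₂
H₁: μ₁ ≠ μ₂
s₁²/n₁ = 18.64²/22 = 15.7932,  s₂²/n₂ = 10.65²/18 = 6.3013
SE = √(s₁²/n₁ + s₂²/n₂) = √(15.7932 + 6.3013) = 4.7005
df (Welch-Satterthwaite) = (s₁²/n₁ + s₂²/n₂)² / [(s₁²/n₁)²/(n₁-1) + (s₂²/n₂)²/(n₂-1)] ≈ 34.35
t = (x̄₁ - x̄₂) / SE = (72.69 - 71.42) / 4.7005 = 1.27 / 4.7005 = 0.270
p-value = 0.7886

Since p-value > α = 0.01, we fail to reject H₀.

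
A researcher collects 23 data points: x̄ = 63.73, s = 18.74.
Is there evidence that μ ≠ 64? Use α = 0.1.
One-sample t-test:
H₀: μ = 64
H₁: μ ≠ 64
df = n - 1 = 22
t = (x̄ - μ₀) / (s/√n) = (63.73 - 64) / (18.74/√23) = -0.069
p-value = 0.9455

Since p-value > α = 0.1, we fail to reject H₀.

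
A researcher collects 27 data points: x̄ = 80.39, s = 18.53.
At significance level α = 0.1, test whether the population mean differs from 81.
One-sample t-test:
H₀: μ = 81
H₁: μ ≠ 81
df = n - 1 = 26
t = (x̄ - μ₀) / (s/√n) = (80.39 - 81) / (18.53/√27) = -0.171
p-value = 0.8655

Since p-value > α = 0.1, we fail to reject H₀.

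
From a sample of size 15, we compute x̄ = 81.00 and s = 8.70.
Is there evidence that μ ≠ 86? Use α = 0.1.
One-sample t-test:
H₀: μ = 86
H₁: μ ≠ 86
df = n - 1 = 14
t = (x̄ - μ₀) / (s/√n) = (81.00 - 86) / (8.70/√15) = -2.226
p-value = 0.0430

Since p-value < α = 0.1, we reject H₀.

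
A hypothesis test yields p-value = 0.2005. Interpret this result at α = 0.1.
Since p = 0.2005 > α = 0.1, fail to reject H₀.
There is insufficient evidence to reject the null hypothesis; the result is not statistically significant at the 0.1 level.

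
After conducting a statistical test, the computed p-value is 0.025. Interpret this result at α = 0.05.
Since p = 0.025 < α = 0.05, reject H₀.
There is sufficient evidence to reject the null hypothesis; the result is statistically significant at the 0.05 level.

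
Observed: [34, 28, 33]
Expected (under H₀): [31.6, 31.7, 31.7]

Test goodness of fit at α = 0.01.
Chi-square goodness of fit test:
H₀: observed counts match expected distribution
H₁: observed counts differ from expected distribution
df = k - 1 = 2
χ² = Σ(O - E)²/E
   = (34 - 31.6)²/31.6 + (28 - 31.7)²/31.7 + (33 - 31.7)²/31.7
   = 0.182 + 0.432 + 0.053
   = 0.67
p-value = 0.7163

Since p-value > α = 0.01, we fail to reject H₀.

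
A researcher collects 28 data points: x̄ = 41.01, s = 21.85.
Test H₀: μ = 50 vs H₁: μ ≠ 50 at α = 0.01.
One-sample t-test:
H₀: μ = 50
H₁: μ ≠ 50
df = n - 1 = 27
t = (x̄ - μ₀) / (s/√n) = (41.01 - 50) / (21.85/√28) = -2.177
p-value = 0.0384

Since p-value > α = 0.01, we fail to reject H₀.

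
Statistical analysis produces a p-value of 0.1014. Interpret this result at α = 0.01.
Since p = 0.1014 > α = 0.01, fail to reject H₀.
There is insufficient evidence to reject the null hypothesis; the result is not statistically significant at the 0.01 level.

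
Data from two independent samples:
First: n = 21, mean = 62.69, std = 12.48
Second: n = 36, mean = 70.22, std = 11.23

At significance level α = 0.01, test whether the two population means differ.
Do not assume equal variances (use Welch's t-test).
Welch's two-sample t-test:
H₀: μ₁ = μ₂
H₁: μ₁ ≠ μ₂
s₁²/n₁ = 12.48²/21 = 7.4167,  s₂²/n₂ = 11.23²/36 = 3.5031
SE = √(s₁²/n₁ + s₂²/n₂) = √(7.4167 + 3.5031) = 3.3045
df (Welch-Satterthwaite) = (s₁²/n₁ + s₂²/n₂)² / [(s₁²/n₁)²/(n₁-1) + (s₂²/n₂)²/(n₂-1)] ≈ 38.45
t = (x̄₁ - x̄₂) / SE = (62.69 - 70.22) / 3.3045 = -7.53 / 3.3045 = -2.279
p-value = 0.0283

Since p-value > α = 0.01, we fail to reject H₀.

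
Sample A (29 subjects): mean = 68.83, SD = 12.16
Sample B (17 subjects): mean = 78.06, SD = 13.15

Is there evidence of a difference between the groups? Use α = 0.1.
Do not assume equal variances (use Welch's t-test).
Welch's two-sample t-test:
H₀: μ₁ = μ₂
H₁: μ₁ ≠ μ₂
s₁²/n₁ = 12.16²/29 = 5.0988,  s₂²/n₂ = 13.15²/17 = 10.1719
SE = √(s₁²/n₁ + s₂²/n₂) = √(5.0988 + 10.1719) = 3.9078
df (Welch-Satterthwaite) = (s₁²/n₁ + s₂²/n₂)² / [(s₁²/n₁)²/(n₁-1) + (s₂²/n₂)²/(n₂-1)] ≈ 31.53
t = (x̄₁ - x̄₂) / SE = (68.83 - 78.06) / 3.9078 = -9.23 / 3.9078 = -2.362
p-value = 0.0245

Since p-value < α = 0.1, we reject H₀.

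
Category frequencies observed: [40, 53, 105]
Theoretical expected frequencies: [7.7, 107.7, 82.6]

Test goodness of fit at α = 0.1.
Chi-square goodness of fit test:
H₀: observed counts match expected distribution
H₁: observed counts differ from expected distribution
df = k - 1 = 2
χ² = Σ(O - E)²/E
   = (40 - 7.7)²/7.7 + (53 - 107.7)²/107.7 + (105 - 82.6)²/82.6
   = 135.492 + 27.782 + 6.075
   = 169.35
p-value < 0.0001

Since p-value < α = 0.1, we reject H₀.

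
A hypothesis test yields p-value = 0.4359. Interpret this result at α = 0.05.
Since p = 0.4359 > α = 0.05, fail to reject H₀.
There is insufficient evidence to reject the null hypothesis; the result is not statistically significant at the 0.05 level.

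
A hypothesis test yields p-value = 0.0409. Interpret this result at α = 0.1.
Since p = 0.0409 < α = 0.1, reject H₀.
There is sufficient evidence to reject the null hypothesis; the result is statistically significant at the 0.1 level.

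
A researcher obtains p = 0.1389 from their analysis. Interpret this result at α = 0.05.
Since p = 0.1389 > α = 0.05, fail to reject H₀.
There is insufficient evidence to reject the null hypothesis; the result is not statistically significant at the 0.05 level.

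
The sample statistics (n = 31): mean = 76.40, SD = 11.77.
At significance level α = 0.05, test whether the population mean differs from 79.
One-sample t-test:
H₀: μ = 79
H₁: μ ≠ 79
df = n - 1 = 30
t = (x̄ - μ₀) / (s/√n) = (76.40 - 79) / (11.77/√31) = -1.230
p-value = 0.2283

Since p-value > α = 0.05, we fail to reject H₀.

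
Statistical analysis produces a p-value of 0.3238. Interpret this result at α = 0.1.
Since p = 0.3238 > α = 0.1, fail to reject H₀.
There is insufficient evidence to reject the null hypothesis; the result is not statistically significant at the 0.1 level.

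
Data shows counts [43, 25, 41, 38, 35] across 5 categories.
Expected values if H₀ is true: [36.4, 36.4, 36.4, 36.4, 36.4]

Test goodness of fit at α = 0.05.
Chi-square goodness of fit test:
H₀: observed counts match expected distribution
H₁: observed counts differ from expected distribution
df = k - 1 = 4
χ² = Σ(O - E)²/E
   = (43 - 36.4)²/36.4 + (25 - 36.4)²/36.4 + (41 - 36.4)²/36.4 + (38 - 36.4)²/36.4 + (35 - 36.4)²/36.4
   = 1.197 + 3.570 + 0.581 + 0.070 + 0.054
   = 5.47
p-value = 0.2422

Since p-value > α = 0.05, we fail to reject H₀.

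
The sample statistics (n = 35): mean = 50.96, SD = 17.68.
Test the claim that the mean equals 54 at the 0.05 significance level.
One-sample t-test:
H₀: μ = 54
H₁: μ ≠ 54
df = n - 1 = 34
t = (x̄ - μ₀) / (s/√n) = (50.96 - 54) / (17.68/√35) = -1.017
p-value = 0.3162

Since p-value > α = 0.05, we fail to reject H₀.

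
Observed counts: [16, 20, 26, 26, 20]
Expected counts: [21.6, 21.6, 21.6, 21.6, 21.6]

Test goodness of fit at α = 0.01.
Chi-square goodness of fit test:
H₀: observed counts match expected distribution
H₁: observed counts differ from expected distribution
df = k - 1 = 4
χ² = Σ(O - E)²/E
   = (16 - 21.6)²/21.6 + (20 - 21.6)²/21.6 + (26 - 21.6)²/21.6 + (26 - 21.6)²/21.6 + (20 - 21.6)²/21.6
   = 1.452 + 0.119 + 0.896 + 0.896 + 0.119
   = 3.48
p-value = 0.4807

Since p-value > α = 0.01, we fail to reject H₀.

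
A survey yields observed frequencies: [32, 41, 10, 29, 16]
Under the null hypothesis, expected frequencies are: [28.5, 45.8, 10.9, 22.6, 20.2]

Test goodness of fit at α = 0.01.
Chi-square goodness of fit test:
H₀: observed counts match expected distribution
H₁: observed counts differ from expected distribution
df = k - 1 = 4
χ² = Σ(O - E)²/E
   = (32 - 28.5)²/28.5 + (41 - 45.8)²/45.8 + (10 - 10.9)²/10.9 + (29 - 22.6)²/22.6 + (16 - 20.2)²/20.2
   = 0.430 + 0.503 + 0.074 + 1.812 + 0.873
   = 3.69
p-value = 0.4492

Since p-value > α = 0.01, we fail to reject H₀.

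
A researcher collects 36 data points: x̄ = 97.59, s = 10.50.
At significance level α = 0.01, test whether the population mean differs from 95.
One-sample t-test:
H₀: μ = 95
H₁: μ ≠ 95
df = n - 1 = 35
t = (x̄ - μ₀) / (s/√n) = (97.59 - 95) / (10.50/√36) = 1.480
p-value = 0.1478

Since p-value > α = 0.01, we fail to reject H₀.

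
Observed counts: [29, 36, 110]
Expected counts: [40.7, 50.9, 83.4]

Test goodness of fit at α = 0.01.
Chi-square goodness of fit test:
H₀: observed counts match expected distribution
H₁: observed counts differ from expected distribution
df = k - 1 = 2
χ² = Σ(O - E)²/E
   = (29 - 40.7)²/40.7 + (36 - 50.9)²/50.9 + (110 - 83.4)²/83.4
   = 3.363 + 4.362 + 8.484
   = 16.21
p-value = 0.0003

Since p-value < α = 0.01, we reject H₀.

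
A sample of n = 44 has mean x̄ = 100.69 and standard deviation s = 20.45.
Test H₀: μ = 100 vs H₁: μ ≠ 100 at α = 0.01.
One-sample t-test:
H₀: μ = 100
H₁: μ ≠ 100
df = n - 1 = 43
t = (x̄ - μ₀) / (s/√n) = (100.69 - 100) / (20.45/√44) = 0.224
p-value = 0.8240

Since p-value > α = 0.01, we fail to reject H₀.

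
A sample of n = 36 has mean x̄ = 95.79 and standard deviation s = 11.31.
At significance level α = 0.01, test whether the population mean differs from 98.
One-sample t-test:
H₀: μ = 98
H₁: μ ≠ 98
df = n - 1 = 35
t = (x̄ - μ₀) / (s/√n) = (95.79 - 98) / (11.31/√36) = -1.172
p-value = 0.2489

Since p-value > α = 0.01, we fail to reject H₀.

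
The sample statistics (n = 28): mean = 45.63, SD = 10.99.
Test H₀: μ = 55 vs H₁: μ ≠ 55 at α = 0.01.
One-sample t-test:
H₀: μ = 55
H₁: μ ≠ 55
df = n - 1 = 27
t = (x̄ - μ₀) / (s/√n) = (45.63 - 55) / (10.99/√28) = -4.511
p-value = 0.0001

Since p-value < α = 0.01, we reject H₀.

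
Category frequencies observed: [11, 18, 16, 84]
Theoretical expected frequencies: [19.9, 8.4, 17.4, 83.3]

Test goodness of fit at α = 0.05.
Chi-square goodness of fit test:
H₀: observed counts match expected distribution
H₁: observed counts differ from expected distribution
df = k - 1 = 3
χ² = Σ(O - E)²/E
   = (11 - 19.9)²/19.9 + (18 - 8.4)²/8.4 + (16 - 17.4)²/17.4 + (84 - 83.3)²/83.3
   = 3.980 + 10.971 + 0.113 + 0.006
   = 15.07
p-value = 0.0018

Since p-value < α = 0.05, we reject H₀.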